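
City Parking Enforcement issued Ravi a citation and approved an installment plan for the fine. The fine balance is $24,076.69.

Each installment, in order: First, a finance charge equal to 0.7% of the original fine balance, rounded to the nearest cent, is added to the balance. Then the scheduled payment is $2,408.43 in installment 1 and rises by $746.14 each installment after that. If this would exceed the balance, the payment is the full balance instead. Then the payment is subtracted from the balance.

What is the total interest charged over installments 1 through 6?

# | Opening | Interest | Payment | End bal
1 | $24,076.69 | $168.54 | $2,408.43 | $21,836.80
2 | $21,836.80 | $168.54 | $3,154.57 | $18,850.77
3 | $18,850.77 | $168.54 | $3,900.71 | $15,118.60
4 | $15,118.60 | $168.54 | $4,646.85 | $10,640.29
5 | $10,640.29 | $168.54 | $5,392.99 | $5,415.84
6 | $5,415.84 | $168.54 | $5,584.38 | $0.00
Total interest: $168.54 + $168.54 + $168.54 + $168.54 + $168.54 + $168.54 = $1,011.24

$1,011.24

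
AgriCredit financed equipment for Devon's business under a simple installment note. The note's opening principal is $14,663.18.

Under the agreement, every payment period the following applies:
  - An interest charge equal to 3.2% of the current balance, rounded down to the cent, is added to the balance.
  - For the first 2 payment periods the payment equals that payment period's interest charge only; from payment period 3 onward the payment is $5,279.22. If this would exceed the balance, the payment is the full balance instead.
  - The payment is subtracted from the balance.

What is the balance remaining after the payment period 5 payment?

$0.00

# | Opening | Interest | Payment | End bal
1 | $14,663.18 | $469.22 | $469.22 | $14,663.18
2 | $14,663.18 | $469.22 | $469.22 | $14,663.18
3 | $14,663.18 | $469.22 | $5,279.22 | $9,853.18
4 | $9,853.18 | $315.30 | $5,279.22 | $4,889.26
5 | $4,889.26 | $156.45 | $5,045.71 | $0.00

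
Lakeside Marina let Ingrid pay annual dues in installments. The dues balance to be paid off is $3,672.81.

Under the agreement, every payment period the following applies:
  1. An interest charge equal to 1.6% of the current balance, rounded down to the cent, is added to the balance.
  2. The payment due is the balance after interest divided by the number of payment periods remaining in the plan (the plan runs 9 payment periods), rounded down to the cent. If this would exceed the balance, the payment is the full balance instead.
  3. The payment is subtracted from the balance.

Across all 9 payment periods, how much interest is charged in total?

Payment period 1: opening $3,672.81; interest $58.76 → $3,731.57; payment $414.61; balance $3,316.96
Payment period 2: opening $3,316.96; interest $53.07 → $3,370.03; payment $421.25; balance $2,948.78
Payment period 3: opening $2,948.78; interest $47.18 → $2,995.96; payment $427.99; balance $2,567.97
Payment period 4: opening $2,567.97; interest $41.08 → $2,609.05; payment $434.84; balance $2,174.21
Payment period 5: opening $2,174.21; interest $34.78 → $2,208.99; payment $441.79; balance $1,767.20
Payment period 6: opening $1,767.20; interest $28.27 → $1,795.47; payment $448.86; balance $1,346.61
Payment period 7: opening $1,346.61; interest $21.54 → $1,368.15; payment $456.05; balance $912.10
Payment period 8: opening $912.10; interest $14.59 → $926.69; payment $463.34; balance $463.35
Payment period 9: opening $463.35; interest $7.41 → $470.76; payment $470.76; balance $0.00
Total interest: $58.76 + $53.07 + $47.18 + $41.08 + $34.78 + $28.27 + $21.54 + $14.59 + $7.41 = $306.68

$306.68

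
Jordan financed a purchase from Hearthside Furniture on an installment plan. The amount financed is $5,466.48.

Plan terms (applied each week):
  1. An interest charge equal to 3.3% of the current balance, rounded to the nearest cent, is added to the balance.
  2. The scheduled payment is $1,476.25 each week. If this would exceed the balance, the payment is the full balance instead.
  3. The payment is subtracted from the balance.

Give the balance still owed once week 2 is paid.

# | Opening | Interest | Payment | End bal
1 | $5,466.48 | $180.39 | $1,476.25 | $4,170.62
2 | $4,170.62 | $137.63 | $1,476.25 | $2,832.00

$2,832.00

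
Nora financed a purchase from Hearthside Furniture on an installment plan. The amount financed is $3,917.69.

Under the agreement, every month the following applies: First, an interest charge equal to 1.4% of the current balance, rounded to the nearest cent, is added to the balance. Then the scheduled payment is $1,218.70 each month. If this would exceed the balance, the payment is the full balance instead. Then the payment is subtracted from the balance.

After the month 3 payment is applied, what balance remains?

$377.02

Month 1: $3,917.69 +$54.85 interest = $3,972.54; pay $1,218.70 → $2,753.84
Month 2: $2,753.84 +$38.55 interest = $2,792.39; pay $1,218.70 → $1,573.69
Month 3: $1,573.69 +$22.03 interest = $1,595.72; pay $1,218.70 → $377.02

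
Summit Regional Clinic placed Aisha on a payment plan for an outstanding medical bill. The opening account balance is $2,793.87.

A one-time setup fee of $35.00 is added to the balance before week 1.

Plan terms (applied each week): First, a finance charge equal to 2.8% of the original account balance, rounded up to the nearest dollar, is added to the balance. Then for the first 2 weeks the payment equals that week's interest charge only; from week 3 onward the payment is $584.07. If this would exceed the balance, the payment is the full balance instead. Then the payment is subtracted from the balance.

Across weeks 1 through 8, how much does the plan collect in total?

$3,460.87

Week 1: opening $2,828.87; interest $79.00 → $2,907.87; payment $79.00; balance $2,828.87
Week 2: opening $2,828.87; interest $79.00 → $2,907.87; payment $79.00; balance $2,828.87
Week 3: opening $2,828.87; interest $79.00 → $2,907.87; payment $584.07; balance $2,323.80
Week 4: opening $2,323.80; interest $79.00 → $2,402.80; payment $584.07; balance $1,818.73
Week 5: opening $1,818.73; interest $79.00 → $1,897.73; payment $584.07; balance $1,313.66
Week 6: opening $1,313.66; interest $79.00 → $1,392.66; payment $584.07; balance $808.59
Week 7: opening $808.59; interest $79.00 → $887.59; payment $584.07; balance $303.52
Week 8: opening $303.52; interest $79.00 → $382.52; payment $382.52; balance $0.00
Total paid: $3,460.87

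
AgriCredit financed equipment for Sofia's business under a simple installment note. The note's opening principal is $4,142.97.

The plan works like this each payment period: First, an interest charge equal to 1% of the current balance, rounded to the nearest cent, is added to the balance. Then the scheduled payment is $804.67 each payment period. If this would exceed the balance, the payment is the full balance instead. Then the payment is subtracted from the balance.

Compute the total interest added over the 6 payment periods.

# | Opening | Interest | Payment | End bal
1 | $4,142.97 | $41.43 | $804.67 | $3,379.73
2 | $3,379.73 | $33.80 | $804.67 | $2,608.86
3 | $2,608.86 | $26.09 | $804.67 | $1,830.28
4 | $1,830.28 | $18.30 | $804.67 | $1,043.91
5 | $1,043.91 | $10.44 | $804.67 | $249.68
6 | $249.68 | $2.50 | $252.18 | $0.00
Total interest: $41.43 + $33.80 + $26.09 + $18.30 + $10.44 + $2.50 = $132.56

$132.56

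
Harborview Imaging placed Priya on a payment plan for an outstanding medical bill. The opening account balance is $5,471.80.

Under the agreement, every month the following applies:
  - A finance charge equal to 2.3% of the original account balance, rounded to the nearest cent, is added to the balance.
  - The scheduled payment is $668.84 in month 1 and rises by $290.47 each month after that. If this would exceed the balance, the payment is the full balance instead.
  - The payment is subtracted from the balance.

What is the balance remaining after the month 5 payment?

$0.00

Month 1: $5,471.80 +$125.85 interest = $5,597.65; pay $668.84 → $4,928.81
Month 2: $4,928.81 +$125.85 interest = $5,054.66; pay $959.31 → $4,095.35
Month 3: $4,095.35 +$125.85 interest = $4,221.20; pay $1,249.78 → $2,971.42
Month 4: $2,971.42 +$125.85 interest = $3,097.27; pay $1,540.25 → $1,557.02
Month 5: $1,557.02 +$125.85 interest = $1,682.87; pay $1,682.87 → $0.00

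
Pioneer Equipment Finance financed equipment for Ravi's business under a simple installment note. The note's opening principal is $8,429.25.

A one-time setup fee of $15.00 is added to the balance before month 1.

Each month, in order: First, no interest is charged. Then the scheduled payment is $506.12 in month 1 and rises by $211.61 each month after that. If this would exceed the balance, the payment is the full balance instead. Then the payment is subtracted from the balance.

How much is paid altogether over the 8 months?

$8,444.25

Month 1: $8,444.25 − $506.12 → $7,938.13
Month 2: $7,938.13 − $717.73 → $7,220.40
Month 3: $7,220.40 − $929.34 → $6,291.06
Month 4: $6,291.06 − $1,140.95 → $5,150.11
Month 5: $5,150.11 − $1,352.56 → $3,797.55
Month 6: $3,797.55 − $1,564.17 → $2,233.38
Month 7: $2,233.38 − $1,775.78 → $457.60
Month 8: $457.60 − $457.60 → $0.00
Total paid: $8,444.25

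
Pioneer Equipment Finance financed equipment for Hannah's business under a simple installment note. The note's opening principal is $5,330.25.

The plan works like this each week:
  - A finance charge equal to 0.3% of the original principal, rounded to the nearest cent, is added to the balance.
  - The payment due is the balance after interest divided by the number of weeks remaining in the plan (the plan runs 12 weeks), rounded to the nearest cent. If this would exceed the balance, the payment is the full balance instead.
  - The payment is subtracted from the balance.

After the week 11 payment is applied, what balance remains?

$477.82

Week 1: opening $5,330.25; interest $15.99 → $5,346.24; payment $445.52; balance $4,900.72
Week 2: opening $4,900.72; interest $15.99 → $4,916.71; payment $446.97; balance $4,469.74
Week 3: opening $4,469.74; interest $15.99 → $4,485.73; payment $448.57; balance $4,037.16
Week 4: opening $4,037.16; interest $15.99 → $4,053.15; payment $450.35; balance $3,602.80
Week 5: opening $3,602.80; interest $15.99 → $3,618.79; payment $452.35; balance $3,166.44
Week 6: opening $3,166.44; interest $15.99 → $3,182.43; payment $454.63; balance $2,727.80
Week 7: opening $2,727.80; interest $15.99 → $2,743.79; payment $457.30; balance $2,286.49
Week 8: opening $2,286.49; interest $15.99 → $2,302.48; payment $460.50; balance $1,841.98
Week 9: opening $1,841.98; interest $15.99 → $1,857.97; payment $464.49; balance $1,393.48
Week 10: opening $1,393.48; interest $15.99 → $1,409.47; payment $469.82; balance $939.65
Week 11: opening $939.65; interest $15.99 → $955.64; payment $477.82; balance $477.82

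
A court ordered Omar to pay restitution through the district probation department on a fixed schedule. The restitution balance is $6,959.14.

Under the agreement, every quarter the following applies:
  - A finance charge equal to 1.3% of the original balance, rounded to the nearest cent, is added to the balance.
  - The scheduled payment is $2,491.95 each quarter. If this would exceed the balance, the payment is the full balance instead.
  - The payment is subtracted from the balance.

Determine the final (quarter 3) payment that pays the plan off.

$2,246.65

# | Opening | Interest | Payment | End bal
1 | $6,959.14 | $90.47 | $2,491.95 | $4,557.66
2 | $4,557.66 | $90.47 | $2,491.95 | $2,156.18
3 | $2,156.18 | $90.47 | $2,246.65 | $0.00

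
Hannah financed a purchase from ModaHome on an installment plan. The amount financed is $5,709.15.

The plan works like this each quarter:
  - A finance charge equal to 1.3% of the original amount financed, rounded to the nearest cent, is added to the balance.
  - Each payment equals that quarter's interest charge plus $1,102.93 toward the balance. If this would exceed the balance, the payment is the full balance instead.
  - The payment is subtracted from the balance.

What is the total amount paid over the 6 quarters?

Quarter 1: $5,709.15 +$74.22 interest = $5,783.37; pay $1,177.15 → $4,606.22
Quarter 2: $4,606.22 +$74.22 interest = $4,680.44; pay $1,177.15 → $3,503.29
Quarter 3: $3,503.29 +$74.22 interest = $3,577.51; pay $1,177.15 → $2,400.36
Quarter 4: $2,400.36 +$74.22 interest = $2,474.58; pay $1,177.15 → $1,297.43
Quarter 5: $1,297.43 +$74.22 interest = $1,371.65; pay $1,177.15 → $194.50
Quarter 6: $194.50 +$74.22 interest = $268.72; pay $268.72 → $0.00
Total paid: $6,154.47

$6,154.47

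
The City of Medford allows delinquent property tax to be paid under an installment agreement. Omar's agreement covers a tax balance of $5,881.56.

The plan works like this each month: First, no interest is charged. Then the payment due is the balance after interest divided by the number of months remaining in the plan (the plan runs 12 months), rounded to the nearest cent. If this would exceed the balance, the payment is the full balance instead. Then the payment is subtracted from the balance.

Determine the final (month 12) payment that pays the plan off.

Month 1: $5,881.56 − $490.13 → $5,391.43
Month 2: $5,391.43 − $490.13 → $4,901.30
Month 3: $4,901.30 − $490.13 → $4,411.17
Month 4: $4,411.17 − $490.13 → $3,921.04
Month 5: $3,921.04 − $490.13 → $3,430.91
Month 6: $3,430.91 − $490.13 → $2,940.78
Month 7: $2,940.78 − $490.13 → $2,450.65
Month 8: $2,450.65 − $490.13 → $1,960.52
Month 9: $1,960.52 − $490.13 → $1,470.39
Month 10: $1,470.39 − $490.13 → $980.26
Month 11: $980.26 − $490.13 → $490.13
Month 12: $490.13 − $490.13 → $0.00

$490.13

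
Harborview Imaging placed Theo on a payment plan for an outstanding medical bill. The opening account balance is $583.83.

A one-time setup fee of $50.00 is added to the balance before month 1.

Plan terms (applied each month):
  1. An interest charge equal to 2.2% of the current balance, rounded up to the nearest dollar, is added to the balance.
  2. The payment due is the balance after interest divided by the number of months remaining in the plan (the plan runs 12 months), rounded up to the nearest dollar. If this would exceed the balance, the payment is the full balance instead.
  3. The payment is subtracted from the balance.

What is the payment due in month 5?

$60.00

Month 1: opening $633.83; interest $14.00 → $647.83; payment $54.00; balance $593.83
Month 2: opening $593.83; interest $14.00 → $607.83; payment $56.00; balance $551.83
Month 3: opening $551.83; interest $13.00 → $564.83; payment $57.00; balance $507.83
Month 4: opening $507.83; interest $12.00 → $519.83; payment $58.00; balance $461.83
Month 5: opening $461.83; interest $11.00 → $472.83; payment $60.00; balance $412.83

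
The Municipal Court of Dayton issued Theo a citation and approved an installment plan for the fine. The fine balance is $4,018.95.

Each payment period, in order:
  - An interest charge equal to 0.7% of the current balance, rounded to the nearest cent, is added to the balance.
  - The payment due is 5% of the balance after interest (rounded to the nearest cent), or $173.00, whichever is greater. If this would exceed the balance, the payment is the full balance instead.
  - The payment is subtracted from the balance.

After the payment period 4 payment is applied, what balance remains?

# | Opening | Interest | Payment | End bal
1 | $4,018.95 | $28.13 | $202.35 | $3,844.73
2 | $3,844.73 | $26.91 | $193.58 | $3,678.06
3 | $3,678.06 | $25.75 | $185.19 | $3,518.62
4 | $3,518.62 | $24.63 | $177.16 | $3,366.09

$3,366.09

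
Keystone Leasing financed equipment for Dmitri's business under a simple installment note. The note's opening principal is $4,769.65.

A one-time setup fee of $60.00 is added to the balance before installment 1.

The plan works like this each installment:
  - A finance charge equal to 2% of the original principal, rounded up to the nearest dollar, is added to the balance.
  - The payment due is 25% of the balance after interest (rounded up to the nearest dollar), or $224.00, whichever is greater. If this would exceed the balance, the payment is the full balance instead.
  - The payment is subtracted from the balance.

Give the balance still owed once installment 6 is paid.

Installment 1: $4,829.65 +$96.00 interest = $4,925.65; pay $1,232.00 → $3,693.65
Installment 2: $3,693.65 +$96.00 interest = $3,789.65; pay $948.00 → $2,841.65
Installment 3: $2,841.65 +$96.00 interest = $2,937.65; pay $735.00 → $2,202.65
Installment 4: $2,202.65 +$96.00 interest = $2,298.65; pay $575.00 → $1,723.65
Installment 5: $1,723.65 +$96.00 interest = $1,819.65; pay $455.00 → $1,364.65
Installment 6: $1,364.65 +$96.00 interest = $1,460.65; pay $366.00 → $1,094.65

$1,094.65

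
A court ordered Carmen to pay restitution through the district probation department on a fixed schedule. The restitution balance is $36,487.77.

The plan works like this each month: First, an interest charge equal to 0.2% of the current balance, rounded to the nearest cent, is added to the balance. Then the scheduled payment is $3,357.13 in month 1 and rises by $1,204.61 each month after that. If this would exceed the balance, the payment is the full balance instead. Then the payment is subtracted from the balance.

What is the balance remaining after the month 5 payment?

$7,930.98

Month 1: $36,487.77 +$72.98 interest = $36,560.75; pay $3,357.13 → $33,203.62
Month 2: $33,203.62 +$66.41 interest = $33,270.03; pay $4,561.74 → $28,708.29
Month 3: $28,708.29 +$57.42 interest = $28,765.71; pay $5,766.35 → $22,999.36
Month 4: $22,999.36 +$46.00 interest = $23,045.36; pay $6,970.96 → $16,074.40
Month 5: $16,074.40 +$32.15 interest = $16,106.55; pay $8,175.57 → $7,930.98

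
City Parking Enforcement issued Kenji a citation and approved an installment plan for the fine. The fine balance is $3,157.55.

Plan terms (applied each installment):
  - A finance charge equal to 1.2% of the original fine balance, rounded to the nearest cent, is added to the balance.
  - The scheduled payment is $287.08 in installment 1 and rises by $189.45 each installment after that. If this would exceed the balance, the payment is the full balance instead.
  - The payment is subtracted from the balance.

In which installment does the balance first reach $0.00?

6

Installment 1: opening $3,157.55; interest $37.89 → $3,195.44; payment $287.08; balance $2,908.36
Installment 2: opening $2,908.36; interest $37.89 → $2,946.25; payment $476.53; balance $2,469.72
Installment 3: opening $2,469.72; interest $37.89 → $2,507.61; payment $665.98; balance $1,841.63
Installment 4: opening $1,841.63; interest $37.89 → $1,879.52; payment $855.43; balance $1,024.09
Installment 5: opening $1,024.09; interest $37.89 → $1,061.98; payment $1,044.88; balance $17.10
Installment 6: opening $17.10; interest $37.89 → $54.99; payment $54.99; balance $0.00
Balance reaches $0.00 in installment 6.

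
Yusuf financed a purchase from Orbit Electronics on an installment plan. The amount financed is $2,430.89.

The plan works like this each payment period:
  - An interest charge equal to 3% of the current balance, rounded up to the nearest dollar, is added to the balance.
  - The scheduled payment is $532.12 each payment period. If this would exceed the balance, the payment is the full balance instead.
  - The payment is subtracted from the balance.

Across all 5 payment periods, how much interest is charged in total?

$225.00

# | Opening | Interest | Payment | End bal
1 | $2,430.89 | $73.00 | $532.12 | $1,971.77
2 | $1,971.77 | $60.00 | $532.12 | $1,499.65
3 | $1,499.65 | $45.00 | $532.12 | $1,012.53
4 | $1,012.53 | $31.00 | $532.12 | $511.41
5 | $511.41 | $16.00 | $527.41 | $0.00
Total interest: $73.00 + $60.00 + $45.00 + $31.00 + $16.00 = $225.00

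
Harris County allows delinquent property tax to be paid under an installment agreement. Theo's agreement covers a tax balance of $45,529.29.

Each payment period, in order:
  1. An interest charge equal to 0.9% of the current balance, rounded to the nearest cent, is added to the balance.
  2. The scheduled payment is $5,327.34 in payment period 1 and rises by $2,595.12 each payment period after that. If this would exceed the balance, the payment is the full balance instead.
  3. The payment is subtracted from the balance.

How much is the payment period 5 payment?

Payment period 1: opening $45,529.29; interest $409.76 → $45,939.05; payment $5,327.34; balance $40,611.71
Payment period 2: opening $40,611.71; interest $365.51 → $40,977.22; payment $7,922.46; balance $33,054.76
Payment period 3: opening $33,054.76; interest $297.49 → $33,352.25; payment $10,517.58; balance $22,834.67
Payment period 4: opening $22,834.67; interest $205.51 → $23,040.18; payment $13,112.70; balance $9,927.48
Payment period 5: opening $9,927.48; interest $89.35 → $10,016.83; payment $10,016.83; balance $0.00

$10,016.83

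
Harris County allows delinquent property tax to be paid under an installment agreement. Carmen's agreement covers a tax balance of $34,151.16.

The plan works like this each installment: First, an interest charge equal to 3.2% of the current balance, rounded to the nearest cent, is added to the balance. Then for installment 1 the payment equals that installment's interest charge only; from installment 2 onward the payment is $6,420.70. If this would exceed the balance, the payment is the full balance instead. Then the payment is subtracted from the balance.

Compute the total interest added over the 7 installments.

Installment 1: opening $34,151.16; interest $1,092.84 → $35,244.00; payment $1,092.84; balance $34,151.16
Installment 2: opening $34,151.16; interest $1,092.84 → $35,244.00; payment $6,420.70; balance $28,823.30
Installment 3: opening $28,823.30; interest $922.35 → $29,745.65; payment $6,420.70; balance $23,324.95
Installment 4: opening $23,324.95; interest $746.40 → $24,071.35; payment $6,420.70; balance $17,650.65
Installment 5: opening $17,650.65; interest $564.82 → $18,215.47; payment $6,420.70; balance $11,794.77
Installment 6: opening $11,794.77; interest $377.43 → $12,172.20; payment $6,420.70; balance $5,751.50
Installment 7: opening $5,751.50; interest $184.05 → $5,935.55; payment $5,935.55; balance $0.00
Total interest: $1,092.84 + $1,092.84 + $922.35 + $746.40 + $564.82 + $377.43 + $184.05 = $4,980.73

$4,980.73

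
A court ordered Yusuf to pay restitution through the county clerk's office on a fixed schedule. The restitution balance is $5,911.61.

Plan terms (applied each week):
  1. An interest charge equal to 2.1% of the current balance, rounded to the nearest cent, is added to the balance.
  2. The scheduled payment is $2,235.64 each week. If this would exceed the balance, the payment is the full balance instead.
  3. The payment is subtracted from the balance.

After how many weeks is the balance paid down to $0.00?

3

Week 1: opening $5,911.61; interest $124.14 → $6,035.75; payment $2,235.64; balance $3,800.11
Week 2: opening $3,800.11; interest $79.80 → $3,879.91; payment $2,235.64; balance $1,644.27
Week 3: opening $1,644.27; interest $34.53 → $1,678.80; payment $1,678.80; balance $0.00
Balance reaches $0.00 in week 3.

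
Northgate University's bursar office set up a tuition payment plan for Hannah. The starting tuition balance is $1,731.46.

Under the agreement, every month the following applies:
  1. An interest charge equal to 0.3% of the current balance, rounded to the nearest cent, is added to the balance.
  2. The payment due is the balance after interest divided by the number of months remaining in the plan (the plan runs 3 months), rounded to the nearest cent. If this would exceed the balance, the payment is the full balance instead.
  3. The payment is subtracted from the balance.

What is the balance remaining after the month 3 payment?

Month 1: $1,731.46 +$5.19 interest = $1,736.65; pay $578.88 → $1,157.77
Month 2: $1,157.77 +$3.47 interest = $1,161.24; pay $580.62 → $580.62
Month 3: $580.62 +$1.74 interest = $582.36; pay $582.36 → $0.00

$0.00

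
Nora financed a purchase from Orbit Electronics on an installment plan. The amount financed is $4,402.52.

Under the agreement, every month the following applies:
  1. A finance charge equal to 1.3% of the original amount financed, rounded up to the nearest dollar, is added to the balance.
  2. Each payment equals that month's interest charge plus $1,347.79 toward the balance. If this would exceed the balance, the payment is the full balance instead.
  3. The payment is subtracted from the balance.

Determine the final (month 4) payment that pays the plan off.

$417.15

Month 1: opening $4,402.52; interest $58.00 → $4,460.52; payment $1,405.79; balance $3,054.73
Month 2: opening $3,054.73; interest $58.00 → $3,112.73; payment $1,405.79; balance $1,706.94
Month 3: opening $1,706.94; interest $58.00 → $1,764.94; payment $1,405.79; balance $359.15
Month 4: opening $359.15; interest $58.00 → $417.15; payment $417.15; balance $0.00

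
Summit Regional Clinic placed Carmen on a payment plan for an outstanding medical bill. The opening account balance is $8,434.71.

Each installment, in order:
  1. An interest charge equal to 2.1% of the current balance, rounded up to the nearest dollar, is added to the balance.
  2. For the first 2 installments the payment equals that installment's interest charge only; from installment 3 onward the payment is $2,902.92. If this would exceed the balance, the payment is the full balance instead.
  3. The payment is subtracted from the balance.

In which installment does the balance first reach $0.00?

6

# | Opening | Interest | Payment | End bal
1 | $8,434.71 | $178.00 | $178.00 | $8,434.71
2 | $8,434.71 | $178.00 | $178.00 | $8,434.71
3 | $8,434.71 | $178.00 | $2,902.92 | $5,709.79
4 | $5,709.79 | $120.00 | $2,902.92 | $2,926.87
5 | $2,926.87 | $62.00 | $2,902.92 | $85.95
6 | $85.95 | $2.00 | $87.95 | $0.00
Balance reaches $0.00 in installment 6.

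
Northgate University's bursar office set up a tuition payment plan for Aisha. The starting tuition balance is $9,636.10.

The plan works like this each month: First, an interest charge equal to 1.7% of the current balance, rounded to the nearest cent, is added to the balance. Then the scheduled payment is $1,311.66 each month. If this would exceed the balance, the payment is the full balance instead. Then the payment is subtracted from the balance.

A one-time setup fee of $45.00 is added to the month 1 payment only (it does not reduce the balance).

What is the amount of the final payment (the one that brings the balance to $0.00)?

$1,199.63

# | Opening | Interest | Payment | Fee | End bal
1 | $9,636.10 | $163.81 | $1,311.66 | $45.00 | $8,488.25
2 | $8,488.25 | $144.30 | $1,311.66 | — | $7,320.89
3 | $7,320.89 | $124.46 | $1,311.66 | — | $6,133.69
4 | $6,133.69 | $104.27 | $1,311.66 | — | $4,926.30
5 | $4,926.30 | $83.75 | $1,311.66 | — | $3,698.39
6 | $3,698.39 | $62.87 | $1,311.66 | — | $2,449.60
7 | $2,449.60 | $41.64 | $1,311.66 | — | $1,179.58
8 | $1,179.58 | $20.05 | $1,199.63 | — | $0.00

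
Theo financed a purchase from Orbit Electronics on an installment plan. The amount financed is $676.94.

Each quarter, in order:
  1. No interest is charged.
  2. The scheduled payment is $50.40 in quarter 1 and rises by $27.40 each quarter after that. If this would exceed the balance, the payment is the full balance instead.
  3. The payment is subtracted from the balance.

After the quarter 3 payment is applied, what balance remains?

$443.54

# | Opening | Payment | End bal
1 | $676.94 | $50.40 | $626.54
2 | $626.54 | $77.80 | $548.74
3 | $548.74 | $105.20 | $443.54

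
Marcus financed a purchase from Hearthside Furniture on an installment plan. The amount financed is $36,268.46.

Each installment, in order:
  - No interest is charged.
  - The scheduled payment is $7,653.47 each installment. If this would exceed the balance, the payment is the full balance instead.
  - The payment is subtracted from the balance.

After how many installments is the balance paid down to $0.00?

5

Installment 1: opening $36,268.46; payment $7,653.47; balance $28,614.99
Installment 2: opening $28,614.99; payment $7,653.47; balance $20,961.52
Installment 3: opening $20,961.52; payment $7,653.47; balance $13,308.05
Installment 4: opening $13,308.05; payment $7,653.47; balance $5,654.58
Installment 5: opening $5,654.58; payment $5,654.58; balance $0.00
Balance reaches $0.00 in installment 5.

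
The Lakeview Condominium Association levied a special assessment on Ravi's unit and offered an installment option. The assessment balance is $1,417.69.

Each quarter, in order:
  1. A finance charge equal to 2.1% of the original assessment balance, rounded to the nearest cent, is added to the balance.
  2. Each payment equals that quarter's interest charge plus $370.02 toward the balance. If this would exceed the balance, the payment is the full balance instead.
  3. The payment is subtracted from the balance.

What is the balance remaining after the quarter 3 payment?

Quarter 1: $1,417.69 +$29.77 interest = $1,447.46; pay $399.79 → $1,047.67
Quarter 2: $1,047.67 +$29.77 interest = $1,077.44; pay $399.79 → $677.65
Quarter 3: $677.65 +$29.77 interest = $707.42; pay $399.79 → $307.63

$307.63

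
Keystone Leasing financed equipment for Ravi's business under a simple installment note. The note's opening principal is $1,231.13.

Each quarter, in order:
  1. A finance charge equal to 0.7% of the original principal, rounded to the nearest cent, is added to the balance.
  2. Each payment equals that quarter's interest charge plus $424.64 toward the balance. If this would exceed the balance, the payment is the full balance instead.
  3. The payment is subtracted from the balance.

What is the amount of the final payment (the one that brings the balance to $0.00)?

Quarter 1: opening $1,231.13; interest $8.62 → $1,239.75; payment $433.26; balance $806.49
Quarter 2: opening $806.49; interest $8.62 → $815.11; payment $433.26; balance $381.85
Quarter 3: opening $381.85; interest $8.62 → $390.47; payment $390.47; balance $0.00

$390.47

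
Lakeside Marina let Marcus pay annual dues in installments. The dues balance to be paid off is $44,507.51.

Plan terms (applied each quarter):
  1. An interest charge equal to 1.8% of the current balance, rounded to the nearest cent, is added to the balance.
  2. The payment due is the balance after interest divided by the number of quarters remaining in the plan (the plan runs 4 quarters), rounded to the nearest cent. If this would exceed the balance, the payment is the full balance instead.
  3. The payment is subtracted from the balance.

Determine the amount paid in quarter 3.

Quarter 1: opening $44,507.51; interest $801.14 → $45,308.65; payment $11,327.16; balance $33,981.49
Quarter 2: opening $33,981.49; interest $611.67 → $34,593.16; payment $11,531.05; balance $23,062.11
Quarter 3: opening $23,062.11; interest $415.12 → $23,477.23; payment $11,738.62; balance $11,738.61

$11,738.62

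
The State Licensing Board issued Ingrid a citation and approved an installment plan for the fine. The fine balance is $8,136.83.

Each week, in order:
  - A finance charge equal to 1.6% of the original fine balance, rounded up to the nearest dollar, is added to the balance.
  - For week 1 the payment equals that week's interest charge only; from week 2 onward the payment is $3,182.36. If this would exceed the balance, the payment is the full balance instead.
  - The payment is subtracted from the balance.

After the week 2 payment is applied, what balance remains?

$5,085.47

Week 1: opening $8,136.83; interest $131.00 → $8,267.83; payment $131.00; balance $8,136.83
Week 2: opening $8,136.83; interest $131.00 → $8,267.83; payment $3,182.36; balance $5,085.47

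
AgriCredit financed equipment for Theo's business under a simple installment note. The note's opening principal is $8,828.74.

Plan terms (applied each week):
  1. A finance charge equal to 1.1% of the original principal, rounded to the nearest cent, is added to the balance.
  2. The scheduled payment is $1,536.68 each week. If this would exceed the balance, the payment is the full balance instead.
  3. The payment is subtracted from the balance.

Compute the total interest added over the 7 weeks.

Week 1: $8,828.74 +$97.12 interest = $8,925.86; pay $1,536.68 → $7,389.18
Week 2: $7,389.18 +$97.12 interest = $7,486.30; pay $1,536.68 → $5,949.62
Week 3: $5,949.62 +$97.12 interest = $6,046.74; pay $1,536.68 → $4,510.06
Week 4: $4,510.06 +$97.12 interest = $4,607.18; pay $1,536.68 → $3,070.50
Week 5: $3,070.50 +$97.12 interest = $3,167.62; pay $1,536.68 → $1,630.94
Week 6: $1,630.94 +$97.12 interest = $1,728.06; pay $1,536.68 → $191.38
Week 7: $191.38 +$97.12 interest = $288.50; pay $288.50 → $0.00
Total interest: $97.12 + $97.12 + $97.12 + $97.12 + $97.12 + $97.12 + $97.12 = $679.84

$679.84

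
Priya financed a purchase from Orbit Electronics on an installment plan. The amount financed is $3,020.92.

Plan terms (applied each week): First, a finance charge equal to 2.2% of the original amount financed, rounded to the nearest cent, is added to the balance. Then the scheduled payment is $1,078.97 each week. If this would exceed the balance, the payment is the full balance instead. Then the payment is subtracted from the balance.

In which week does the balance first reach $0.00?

Week 1: opening $3,020.92; interest $66.46 → $3,087.38; payment $1,078.97; balance $2,008.41
Week 2: opening $2,008.41; interest $66.46 → $2,074.87; payment $1,078.97; balance $995.90
Week 3: opening $995.90; interest $66.46 → $1,062.36; payment $1,062.36; balance $0.00
Balance reaches $0.00 in week 3.

3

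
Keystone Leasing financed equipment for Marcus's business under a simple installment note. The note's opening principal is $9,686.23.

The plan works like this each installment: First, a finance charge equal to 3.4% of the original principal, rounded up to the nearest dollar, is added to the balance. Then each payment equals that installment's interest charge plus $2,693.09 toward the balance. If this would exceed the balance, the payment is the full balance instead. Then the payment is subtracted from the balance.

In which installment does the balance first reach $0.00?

4

# | Opening | Interest | Payment | End bal
1 | $9,686.23 | $330.00 | $3,023.09 | $6,993.14
2 | $6,993.14 | $330.00 | $3,023.09 | $4,300.05
3 | $4,300.05 | $330.00 | $3,023.09 | $1,606.96
4 | $1,606.96 | $330.00 | $1,936.96 | $0.00
Balance reaches $0.00 in installment 4.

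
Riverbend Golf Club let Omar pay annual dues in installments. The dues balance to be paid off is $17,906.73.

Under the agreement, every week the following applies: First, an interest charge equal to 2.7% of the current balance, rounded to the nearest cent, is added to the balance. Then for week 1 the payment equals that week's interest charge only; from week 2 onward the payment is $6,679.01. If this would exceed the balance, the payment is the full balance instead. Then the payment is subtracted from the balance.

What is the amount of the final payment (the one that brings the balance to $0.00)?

Week 1: opening $17,906.73; interest $483.48 → $18,390.21; payment $483.48; balance $17,906.73
Week 2: opening $17,906.73; interest $483.48 → $18,390.21; payment $6,679.01; balance $11,711.20
Week 3: opening $11,711.20; interest $316.20 → $12,027.40; payment $6,679.01; balance $5,348.39
Week 4: opening $5,348.39; interest $144.41 → $5,492.80; payment $5,492.80; balance $0.00

$5,492.80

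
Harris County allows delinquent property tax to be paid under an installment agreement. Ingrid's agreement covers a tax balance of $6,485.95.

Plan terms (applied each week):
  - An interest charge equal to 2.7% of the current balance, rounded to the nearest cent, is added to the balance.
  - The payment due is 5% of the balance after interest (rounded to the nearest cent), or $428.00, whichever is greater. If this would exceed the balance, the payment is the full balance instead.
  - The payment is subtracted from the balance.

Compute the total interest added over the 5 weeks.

Week 1: $6,485.95 +$175.12 interest = $6,661.07; pay $428.00 → $6,233.07
Week 2: $6,233.07 +$168.29 interest = $6,401.36; pay $428.00 → $5,973.36
Week 3: $5,973.36 +$161.28 interest = $6,134.64; pay $428.00 → $5,706.64
Week 4: $5,706.64 +$154.08 interest = $5,860.72; pay $428.00 → $5,432.72
Week 5: $5,432.72 +$146.68 interest = $5,579.40; pay $428.00 → $5,151.40
Total interest: $175.12 + $168.29 + $161.28 + $154.08 + $146.68 = $805.45

$805.45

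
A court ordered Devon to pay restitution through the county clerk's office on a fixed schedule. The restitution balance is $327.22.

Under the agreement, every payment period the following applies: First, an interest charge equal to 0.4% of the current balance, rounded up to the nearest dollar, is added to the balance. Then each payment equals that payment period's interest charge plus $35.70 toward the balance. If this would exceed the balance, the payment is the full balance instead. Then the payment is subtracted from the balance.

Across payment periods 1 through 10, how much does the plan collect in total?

# | Opening | Interest | Payment | End bal
1 | $327.22 | $2.00 | $37.70 | $291.52
2 | $291.52 | $2.00 | $37.70 | $255.82
3 | $255.82 | $2.00 | $37.70 | $220.12
4 | $220.12 | $1.00 | $36.70 | $184.42
5 | $184.42 | $1.00 | $36.70 | $148.72
6 | $148.72 | $1.00 | $36.70 | $113.02
7 | $113.02 | $1.00 | $36.70 | $77.32
8 | $77.32 | $1.00 | $36.70 | $41.62
9 | $41.62 | $1.00 | $36.70 | $5.92
10 | $5.92 | $1.00 | $6.92 | $0.00
Total paid: $340.22

$340.22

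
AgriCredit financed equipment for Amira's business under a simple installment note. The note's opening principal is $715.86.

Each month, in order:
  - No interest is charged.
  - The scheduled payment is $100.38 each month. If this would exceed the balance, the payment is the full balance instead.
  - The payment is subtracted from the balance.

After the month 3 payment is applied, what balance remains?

$414.72

# | Opening | Payment | End bal
1 | $715.86 | $100.38 | $615.48
2 | $615.48 | $100.38 | $515.10
3 | $515.10 | $100.38 | $414.72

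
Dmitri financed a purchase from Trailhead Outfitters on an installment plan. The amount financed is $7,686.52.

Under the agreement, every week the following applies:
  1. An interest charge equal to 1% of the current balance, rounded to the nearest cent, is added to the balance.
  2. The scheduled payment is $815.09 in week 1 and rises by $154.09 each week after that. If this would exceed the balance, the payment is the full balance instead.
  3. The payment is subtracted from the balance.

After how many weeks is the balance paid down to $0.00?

Week 1: opening $7,686.52; interest $76.87 → $7,763.39; payment $815.09; balance $6,948.30
Week 2: opening $6,948.30; interest $69.48 → $7,017.78; payment $969.18; balance $6,048.60
Week 3: opening $6,048.60; interest $60.49 → $6,109.09; payment $1,123.27; balance $4,985.82
Week 4: opening $4,985.82; interest $49.86 → $5,035.68; payment $1,277.36; balance $3,758.32
Week 5: opening $3,758.32; interest $37.58 → $3,795.90; payment $1,431.45; balance $2,364.45
Week 6: opening $2,364.45; interest $23.64 → $2,388.09; payment $1,585.54; balance $802.55
Week 7: opening $802.55; interest $8.03 → $810.58; payment $810.58; balance $0.00
Balance reaches $0.00 in week 7.

7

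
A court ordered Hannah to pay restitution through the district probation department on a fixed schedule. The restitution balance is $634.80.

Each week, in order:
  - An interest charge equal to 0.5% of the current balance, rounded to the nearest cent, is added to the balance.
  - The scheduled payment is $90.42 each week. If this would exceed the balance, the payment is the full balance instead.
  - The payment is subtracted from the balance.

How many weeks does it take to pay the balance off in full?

8

Week 1: opening $634.80; interest $3.17 → $637.97; payment $90.42; balance $547.55
Week 2: opening $547.55; interest $2.74 → $550.29; payment $90.42; balance $459.87
Week 3: opening $459.87; interest $2.30 → $462.17; payment $90.42; balance $371.75
Week 4: opening $371.75; interest $1.86 → $373.61; payment $90.42; balance $283.19
Week 5: opening $283.19; interest $1.42 → $284.61; payment $90.42; balance $194.19
Week 6: opening $194.19; interest $0.97 → $195.16; payment $90.42; balance $104.74
Week 7: opening $104.74; interest $0.52 → $105.26; payment $90.42; balance $14.84
Week 8: opening $14.84; interest $0.07 → $14.91; payment $14.91; balance $0.00
Balance reaches $0.00 in week 8.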